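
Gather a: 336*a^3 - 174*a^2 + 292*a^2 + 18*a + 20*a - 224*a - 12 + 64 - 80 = 336*a^3 + 118*a^2 - 186*a - 28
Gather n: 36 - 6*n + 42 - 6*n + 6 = 84 - 12*n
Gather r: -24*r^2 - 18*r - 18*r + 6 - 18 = -24*r^2 - 36*r - 12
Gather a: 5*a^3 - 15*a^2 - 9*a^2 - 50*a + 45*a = 5*a^3 - 24*a^2 - 5*a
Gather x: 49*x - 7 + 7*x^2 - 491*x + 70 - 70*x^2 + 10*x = -63*x^2 - 432*x + 63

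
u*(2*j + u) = 2*j*u + u^2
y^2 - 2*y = y*(y - 2)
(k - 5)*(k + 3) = k^2 - 2*k - 15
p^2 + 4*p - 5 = (p - 1)*(p + 5)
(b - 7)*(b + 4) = b^2 - 3*b - 28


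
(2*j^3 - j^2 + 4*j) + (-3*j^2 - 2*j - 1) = 2*j^3 - 4*j^2 + 2*j - 1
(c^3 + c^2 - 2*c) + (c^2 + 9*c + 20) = c^3 + 2*c^2 + 7*c + 20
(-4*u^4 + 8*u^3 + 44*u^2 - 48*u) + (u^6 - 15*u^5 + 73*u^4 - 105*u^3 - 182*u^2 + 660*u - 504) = u^6 - 15*u^5 + 69*u^4 - 97*u^3 - 138*u^2 + 612*u - 504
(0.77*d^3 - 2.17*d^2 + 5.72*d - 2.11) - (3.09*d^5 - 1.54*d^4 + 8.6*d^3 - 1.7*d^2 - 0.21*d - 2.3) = -3.09*d^5 + 1.54*d^4 - 7.83*d^3 - 0.47*d^2 + 5.93*d + 0.19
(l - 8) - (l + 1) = -9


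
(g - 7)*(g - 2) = g^2 - 9*g + 14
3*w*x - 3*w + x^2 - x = (3*w + x)*(x - 1)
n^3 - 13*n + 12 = (n - 3)*(n - 1)*(n + 4)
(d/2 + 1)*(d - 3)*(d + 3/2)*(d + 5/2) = d^4/2 + 3*d^3/2 - 25*d^2/8 - 111*d/8 - 45/4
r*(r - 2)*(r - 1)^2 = r^4 - 4*r^3 + 5*r^2 - 2*r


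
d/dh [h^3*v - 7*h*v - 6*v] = v*(3*h^2 - 7)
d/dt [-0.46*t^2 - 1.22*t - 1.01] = -0.92*t - 1.22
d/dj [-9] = 0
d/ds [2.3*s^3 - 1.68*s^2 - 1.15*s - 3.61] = 6.9*s^2 - 3.36*s - 1.15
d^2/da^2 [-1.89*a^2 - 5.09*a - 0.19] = -3.78000000000000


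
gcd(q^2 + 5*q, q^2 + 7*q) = q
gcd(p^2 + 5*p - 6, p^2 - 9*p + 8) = p - 1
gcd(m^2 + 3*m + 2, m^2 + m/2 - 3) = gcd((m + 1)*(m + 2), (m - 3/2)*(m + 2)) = m + 2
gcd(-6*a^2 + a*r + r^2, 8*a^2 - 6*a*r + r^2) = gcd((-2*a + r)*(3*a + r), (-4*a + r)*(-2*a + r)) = -2*a + r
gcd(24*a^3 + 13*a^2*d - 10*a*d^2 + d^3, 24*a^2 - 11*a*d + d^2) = 24*a^2 - 11*a*d + d^2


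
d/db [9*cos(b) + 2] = -9*sin(b)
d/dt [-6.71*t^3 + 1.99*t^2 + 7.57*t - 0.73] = -20.13*t^2 + 3.98*t + 7.57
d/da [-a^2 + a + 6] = 1 - 2*a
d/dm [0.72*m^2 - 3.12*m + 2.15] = 1.44*m - 3.12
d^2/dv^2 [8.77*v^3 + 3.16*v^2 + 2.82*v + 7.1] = 52.62*v + 6.32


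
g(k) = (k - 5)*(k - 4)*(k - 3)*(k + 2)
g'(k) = (k - 5)*(k - 4)*(k - 3) + (k - 5)*(k - 4)*(k + 2) + (k - 5)*(k - 3)*(k + 2) + (k - 4)*(k - 3)*(k + 2)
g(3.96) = 0.24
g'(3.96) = -5.89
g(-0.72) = -128.56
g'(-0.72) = -16.16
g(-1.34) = -96.98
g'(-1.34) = -91.13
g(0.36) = -105.23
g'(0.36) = 46.86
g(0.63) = -91.79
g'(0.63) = 52.07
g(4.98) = -0.27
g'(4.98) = 13.09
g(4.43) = -2.25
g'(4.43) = -3.21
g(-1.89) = -21.83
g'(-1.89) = -187.11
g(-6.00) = 3960.00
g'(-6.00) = -2186.00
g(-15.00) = 88920.00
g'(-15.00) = -20906.00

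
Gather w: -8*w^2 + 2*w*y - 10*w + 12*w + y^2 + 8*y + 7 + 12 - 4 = -8*w^2 + w*(2*y + 2) + y^2 + 8*y + 15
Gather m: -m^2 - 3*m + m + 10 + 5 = -m^2 - 2*m + 15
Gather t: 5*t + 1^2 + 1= 5*t + 2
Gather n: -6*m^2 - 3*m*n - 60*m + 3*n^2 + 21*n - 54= -6*m^2 - 60*m + 3*n^2 + n*(21 - 3*m) - 54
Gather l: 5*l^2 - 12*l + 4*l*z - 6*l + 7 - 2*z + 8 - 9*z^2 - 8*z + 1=5*l^2 + l*(4*z - 18) - 9*z^2 - 10*z + 16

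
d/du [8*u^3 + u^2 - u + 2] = 24*u^2 + 2*u - 1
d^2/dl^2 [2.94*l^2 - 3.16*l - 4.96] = 5.88000000000000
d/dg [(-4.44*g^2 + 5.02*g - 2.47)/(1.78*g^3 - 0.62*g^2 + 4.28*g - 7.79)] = (7.9032*g^4 - 17.8712*g^3 - 2.701*g^2 + 66.1124*g - 28.5342)/(3.1684*g^6 - 2.2072*g^5 + 15.6212*g^4 - 33.0396*g^3 + 27.978*g^2 - 66.6824*g + 60.6841)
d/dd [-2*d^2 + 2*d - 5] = 2 - 4*d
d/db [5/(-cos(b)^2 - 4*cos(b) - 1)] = -10*(cos(b) + 2)*sin(b)/(cos(b)^2 + 4*cos(b) + 1)^2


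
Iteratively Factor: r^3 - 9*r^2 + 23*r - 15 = (r - 5)*(r^2 - 4*r + 3) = (r - 5)*(r - 1)*(r - 3)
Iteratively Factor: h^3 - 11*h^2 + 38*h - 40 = (h - 2)*(h^2 - 9*h + 20) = (h - 5)*(h - 2)*(h - 4)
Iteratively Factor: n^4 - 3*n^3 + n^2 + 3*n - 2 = (n - 2)*(n^3 - n^2 - n + 1) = (n - 2)*(n - 1)*(n^2 - 1) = (n - 2)*(n - 1)^2*(n + 1)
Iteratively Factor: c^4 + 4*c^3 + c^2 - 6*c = (c + 2)*(c^3 + 2*c^2 - 3*c) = c*(c + 2)*(c^2 + 2*c - 3) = c*(c + 2)*(c + 3)*(c - 1)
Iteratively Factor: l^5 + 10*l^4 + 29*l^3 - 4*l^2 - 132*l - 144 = (l + 2)*(l^4 + 8*l^3 + 13*l^2 - 30*l - 72) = (l + 2)*(l + 3)*(l^3 + 5*l^2 - 2*l - 24) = (l + 2)*(l + 3)^2*(l^2 + 2*l - 8) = (l - 2)*(l + 2)*(l + 3)^2*(l + 4)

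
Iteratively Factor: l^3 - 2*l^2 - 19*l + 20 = (l - 5)*(l^2 + 3*l - 4) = (l - 5)*(l - 1)*(l + 4)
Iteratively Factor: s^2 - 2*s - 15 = (s - 5)*(s + 3)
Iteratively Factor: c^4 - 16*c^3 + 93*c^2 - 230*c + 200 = (c - 4)*(c^3 - 12*c^2 + 45*c - 50) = (c - 5)*(c - 4)*(c^2 - 7*c + 10) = (c - 5)*(c - 4)*(c - 2)*(c - 5)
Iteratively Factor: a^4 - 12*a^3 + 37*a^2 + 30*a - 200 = (a + 2)*(a^3 - 14*a^2 + 65*a - 100) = (a - 4)*(a + 2)*(a^2 - 10*a + 25) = (a - 5)*(a - 4)*(a + 2)*(a - 5)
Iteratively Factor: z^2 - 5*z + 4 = (z - 1)*(z - 4)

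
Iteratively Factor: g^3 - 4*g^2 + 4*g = (g - 2)*(g^2 - 2*g) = (g - 2)^2*(g)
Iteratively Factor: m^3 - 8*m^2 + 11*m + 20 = (m + 1)*(m^2 - 9*m + 20) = (m - 4)*(m + 1)*(m - 5)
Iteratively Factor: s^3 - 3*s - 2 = (s + 1)*(s^2 - s - 2) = (s + 1)^2*(s - 2)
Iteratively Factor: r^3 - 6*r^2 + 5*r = (r)*(r^2 - 6*r + 5) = r*(r - 5)*(r - 1)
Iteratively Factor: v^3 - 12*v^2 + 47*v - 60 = (v - 3)*(v^2 - 9*v + 20) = (v - 4)*(v - 3)*(v - 5)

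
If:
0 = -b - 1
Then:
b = -1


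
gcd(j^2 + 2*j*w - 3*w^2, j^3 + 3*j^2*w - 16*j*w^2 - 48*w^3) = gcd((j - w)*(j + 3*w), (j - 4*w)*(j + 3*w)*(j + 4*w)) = j + 3*w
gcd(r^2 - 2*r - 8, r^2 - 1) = 1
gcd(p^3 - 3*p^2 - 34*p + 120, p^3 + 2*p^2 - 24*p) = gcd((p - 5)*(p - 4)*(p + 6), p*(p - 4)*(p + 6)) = p^2 + 2*p - 24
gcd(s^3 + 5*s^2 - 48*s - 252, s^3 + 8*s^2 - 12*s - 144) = s^2 + 12*s + 36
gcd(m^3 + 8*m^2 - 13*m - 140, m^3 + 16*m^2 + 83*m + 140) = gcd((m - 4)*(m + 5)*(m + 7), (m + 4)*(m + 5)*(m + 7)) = m^2 + 12*m + 35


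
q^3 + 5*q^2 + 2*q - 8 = (q - 1)*(q + 2)*(q + 4)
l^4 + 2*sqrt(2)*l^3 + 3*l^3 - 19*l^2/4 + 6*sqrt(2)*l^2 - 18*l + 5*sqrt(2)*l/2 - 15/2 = (l + 1/2)*(l + 5/2)*(l - sqrt(2))*(l + 3*sqrt(2))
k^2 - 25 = (k - 5)*(k + 5)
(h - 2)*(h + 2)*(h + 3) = h^3 + 3*h^2 - 4*h - 12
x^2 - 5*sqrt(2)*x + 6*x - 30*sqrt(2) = (x + 6)*(x - 5*sqrt(2))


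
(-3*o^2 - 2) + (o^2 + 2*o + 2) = -2*o^2 + 2*o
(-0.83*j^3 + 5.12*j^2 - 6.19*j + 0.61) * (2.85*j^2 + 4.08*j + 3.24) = -2.3655*j^5 + 11.2056*j^4 + 0.558900000000001*j^3 - 6.9279*j^2 - 17.5668*j + 1.9764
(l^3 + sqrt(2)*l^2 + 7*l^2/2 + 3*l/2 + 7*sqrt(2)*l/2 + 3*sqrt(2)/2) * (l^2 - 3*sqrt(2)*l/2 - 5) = l^5 - sqrt(2)*l^4/2 + 7*l^4/2 - 13*l^3/2 - 7*sqrt(2)*l^3/4 - 28*l^2 - 23*sqrt(2)*l^2/4 - 35*sqrt(2)*l/2 - 12*l - 15*sqrt(2)/2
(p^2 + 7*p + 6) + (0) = p^2 + 7*p + 6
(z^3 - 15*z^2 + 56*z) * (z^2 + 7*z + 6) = z^5 - 8*z^4 - 43*z^3 + 302*z^2 + 336*z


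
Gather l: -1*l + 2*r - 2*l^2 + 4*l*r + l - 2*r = -2*l^2 + 4*l*r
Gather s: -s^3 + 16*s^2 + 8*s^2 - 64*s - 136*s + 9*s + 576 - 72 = -s^3 + 24*s^2 - 191*s + 504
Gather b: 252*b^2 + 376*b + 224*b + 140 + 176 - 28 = 252*b^2 + 600*b + 288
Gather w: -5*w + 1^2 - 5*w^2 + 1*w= -5*w^2 - 4*w + 1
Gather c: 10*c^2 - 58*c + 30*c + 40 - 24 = 10*c^2 - 28*c + 16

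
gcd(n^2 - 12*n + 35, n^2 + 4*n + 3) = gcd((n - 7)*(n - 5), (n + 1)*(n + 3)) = 1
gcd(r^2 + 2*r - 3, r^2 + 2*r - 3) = r^2 + 2*r - 3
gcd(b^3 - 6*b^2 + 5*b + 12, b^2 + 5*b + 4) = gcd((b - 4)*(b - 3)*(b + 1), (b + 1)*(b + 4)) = b + 1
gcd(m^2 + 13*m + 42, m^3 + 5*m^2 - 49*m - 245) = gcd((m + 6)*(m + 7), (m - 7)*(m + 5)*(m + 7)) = m + 7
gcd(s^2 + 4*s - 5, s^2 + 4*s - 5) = s^2 + 4*s - 5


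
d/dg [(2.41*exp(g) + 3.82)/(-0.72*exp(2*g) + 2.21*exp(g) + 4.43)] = (1.7352*exp(2*g) + 5.5008*exp(g) + 2.2341)*exp(g)/(0.5184*exp(4*g) - 3.1824*exp(3*g) - 1.4951*exp(2*g) + 19.5806*exp(g) + 19.6249)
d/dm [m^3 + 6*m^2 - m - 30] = 3*m^2 + 12*m - 1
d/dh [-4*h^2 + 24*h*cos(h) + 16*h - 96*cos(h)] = -24*h*sin(h) - 8*h + 96*sin(h) + 24*cos(h) + 16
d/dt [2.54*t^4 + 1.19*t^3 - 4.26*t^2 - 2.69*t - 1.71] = 10.16*t^3 + 3.57*t^2 - 8.52*t - 2.69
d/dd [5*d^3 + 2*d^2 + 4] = d*(15*d + 4)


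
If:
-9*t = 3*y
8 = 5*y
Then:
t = -8/15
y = 8/5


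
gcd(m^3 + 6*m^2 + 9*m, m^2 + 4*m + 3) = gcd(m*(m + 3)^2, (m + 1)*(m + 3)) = m + 3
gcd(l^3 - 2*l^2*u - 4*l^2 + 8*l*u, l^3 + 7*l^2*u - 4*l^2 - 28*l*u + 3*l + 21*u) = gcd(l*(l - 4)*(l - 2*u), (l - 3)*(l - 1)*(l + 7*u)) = 1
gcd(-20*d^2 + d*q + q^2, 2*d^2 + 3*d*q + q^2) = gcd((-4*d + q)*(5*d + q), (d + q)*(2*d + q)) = 1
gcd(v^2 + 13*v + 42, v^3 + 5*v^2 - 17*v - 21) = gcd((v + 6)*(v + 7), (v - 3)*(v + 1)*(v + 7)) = v + 7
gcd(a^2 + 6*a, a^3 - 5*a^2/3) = a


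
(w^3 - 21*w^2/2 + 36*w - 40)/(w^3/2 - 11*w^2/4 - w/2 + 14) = 2*(2*w^2 - 13*w + 20)/(2*w^2 - 3*w - 14)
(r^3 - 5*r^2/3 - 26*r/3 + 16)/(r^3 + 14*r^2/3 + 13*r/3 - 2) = (3*r^2 - 14*r + 16)/(3*r^2 + 5*r - 2)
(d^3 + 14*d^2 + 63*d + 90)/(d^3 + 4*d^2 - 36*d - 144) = (d^2 + 8*d + 15)/(d^2 - 2*d - 24)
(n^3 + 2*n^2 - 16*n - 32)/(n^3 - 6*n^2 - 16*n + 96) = (n + 2)/(n - 6)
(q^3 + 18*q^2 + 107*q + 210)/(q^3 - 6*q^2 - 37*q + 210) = (q^2 + 12*q + 35)/(q^2 - 12*q + 35)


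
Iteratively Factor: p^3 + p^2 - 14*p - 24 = (p + 3)*(p^2 - 2*p - 8) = (p + 2)*(p + 3)*(p - 4)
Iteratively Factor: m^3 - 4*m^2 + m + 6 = (m - 3)*(m^2 - m - 2) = (m - 3)*(m + 1)*(m - 2)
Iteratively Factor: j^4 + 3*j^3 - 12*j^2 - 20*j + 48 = (j - 2)*(j^3 + 5*j^2 - 2*j - 24) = (j - 2)^2*(j^2 + 7*j + 12) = (j - 2)^2*(j + 3)*(j + 4)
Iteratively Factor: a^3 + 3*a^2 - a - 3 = (a + 1)*(a^2 + 2*a - 3) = (a + 1)*(a + 3)*(a - 1)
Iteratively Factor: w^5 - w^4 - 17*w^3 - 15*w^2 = (w + 1)*(w^4 - 2*w^3 - 15*w^2) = w*(w + 1)*(w^3 - 2*w^2 - 15*w) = w^2*(w + 1)*(w^2 - 2*w - 15) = w^2*(w + 1)*(w + 3)*(w - 5)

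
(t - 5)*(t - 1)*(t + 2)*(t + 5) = t^4 + t^3 - 27*t^2 - 25*t + 50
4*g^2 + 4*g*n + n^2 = (2*g + n)^2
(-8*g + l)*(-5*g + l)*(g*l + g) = 40*g^3*l + 40*g^3 - 13*g^2*l^2 - 13*g^2*l + g*l^3 + g*l^2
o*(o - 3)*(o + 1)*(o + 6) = o^4 + 4*o^3 - 15*o^2 - 18*o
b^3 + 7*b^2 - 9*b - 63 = (b - 3)*(b + 3)*(b + 7)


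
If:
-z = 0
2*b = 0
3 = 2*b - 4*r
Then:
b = 0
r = -3/4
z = 0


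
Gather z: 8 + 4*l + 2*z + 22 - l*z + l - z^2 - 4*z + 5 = 5*l - z^2 + z*(-l - 2) + 35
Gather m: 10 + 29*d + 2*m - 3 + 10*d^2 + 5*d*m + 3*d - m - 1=10*d^2 + 32*d + m*(5*d + 1) + 6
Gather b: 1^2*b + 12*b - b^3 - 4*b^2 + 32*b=-b^3 - 4*b^2 + 45*b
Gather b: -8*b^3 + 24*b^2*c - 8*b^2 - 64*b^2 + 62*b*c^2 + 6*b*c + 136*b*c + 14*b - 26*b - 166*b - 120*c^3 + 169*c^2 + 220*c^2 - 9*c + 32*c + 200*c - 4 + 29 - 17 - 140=-8*b^3 + b^2*(24*c - 72) + b*(62*c^2 + 142*c - 178) - 120*c^3 + 389*c^2 + 223*c - 132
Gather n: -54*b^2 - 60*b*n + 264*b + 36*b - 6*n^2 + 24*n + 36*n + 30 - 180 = -54*b^2 + 300*b - 6*n^2 + n*(60 - 60*b) - 150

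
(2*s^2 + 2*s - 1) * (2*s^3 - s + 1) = 4*s^5 + 4*s^4 - 4*s^3 + 3*s - 1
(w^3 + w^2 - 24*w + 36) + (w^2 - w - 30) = w^3 + 2*w^2 - 25*w + 6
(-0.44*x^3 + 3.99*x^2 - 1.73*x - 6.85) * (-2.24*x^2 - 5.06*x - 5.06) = 0.9856*x^5 - 6.7112*x^4 - 14.0878*x^3 + 3.9084*x^2 + 43.4148*x + 34.661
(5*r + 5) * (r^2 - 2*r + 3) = 5*r^3 - 5*r^2 + 5*r + 15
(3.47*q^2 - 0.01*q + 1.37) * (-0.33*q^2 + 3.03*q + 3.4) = -1.1451*q^4 + 10.5174*q^3 + 11.3156*q^2 + 4.1171*q + 4.658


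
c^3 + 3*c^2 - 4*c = c*(c - 1)*(c + 4)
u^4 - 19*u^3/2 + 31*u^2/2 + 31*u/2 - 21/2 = (u - 7)*(u - 3)*(u - 1/2)*(u + 1)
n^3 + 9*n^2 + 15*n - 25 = (n - 1)*(n + 5)^2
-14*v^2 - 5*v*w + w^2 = (-7*v + w)*(2*v + w)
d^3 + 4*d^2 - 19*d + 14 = (d - 2)*(d - 1)*(d + 7)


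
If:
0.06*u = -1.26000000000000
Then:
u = -21.00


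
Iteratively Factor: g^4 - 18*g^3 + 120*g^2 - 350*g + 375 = (g - 3)*(g^3 - 15*g^2 + 75*g - 125) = (g - 5)*(g - 3)*(g^2 - 10*g + 25) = (g - 5)^2*(g - 3)*(g - 5)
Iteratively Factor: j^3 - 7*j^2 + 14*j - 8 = (j - 2)*(j^2 - 5*j + 4) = (j - 2)*(j - 1)*(j - 4)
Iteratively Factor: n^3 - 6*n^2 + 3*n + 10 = (n + 1)*(n^2 - 7*n + 10) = (n - 5)*(n + 1)*(n - 2)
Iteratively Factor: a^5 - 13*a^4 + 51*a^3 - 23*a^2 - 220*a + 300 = (a + 2)*(a^4 - 15*a^3 + 81*a^2 - 185*a + 150) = (a - 2)*(a + 2)*(a^3 - 13*a^2 + 55*a - 75) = (a - 5)*(a - 2)*(a + 2)*(a^2 - 8*a + 15) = (a - 5)^2*(a - 2)*(a + 2)*(a - 3)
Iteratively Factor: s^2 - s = (s)*(s - 1)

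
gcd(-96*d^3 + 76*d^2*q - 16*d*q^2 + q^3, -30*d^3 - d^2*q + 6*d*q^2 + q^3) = -2*d + q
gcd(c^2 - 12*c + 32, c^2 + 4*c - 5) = 1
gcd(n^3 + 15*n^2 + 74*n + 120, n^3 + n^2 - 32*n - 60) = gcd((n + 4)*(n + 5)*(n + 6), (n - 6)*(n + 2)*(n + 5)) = n + 5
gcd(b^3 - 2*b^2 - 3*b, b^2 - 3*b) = b^2 - 3*b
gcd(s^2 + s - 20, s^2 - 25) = s + 5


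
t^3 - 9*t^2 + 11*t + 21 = (t - 7)*(t - 3)*(t + 1)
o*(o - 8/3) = o^2 - 8*o/3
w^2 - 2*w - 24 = (w - 6)*(w + 4)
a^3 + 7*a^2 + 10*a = a*(a + 2)*(a + 5)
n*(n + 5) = n^2 + 5*n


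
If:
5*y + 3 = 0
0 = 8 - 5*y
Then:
No Solution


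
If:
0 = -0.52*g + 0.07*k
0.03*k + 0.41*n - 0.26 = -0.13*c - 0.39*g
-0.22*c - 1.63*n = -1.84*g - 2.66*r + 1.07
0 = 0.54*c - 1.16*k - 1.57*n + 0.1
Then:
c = 2.70197096023233 - 2.6477428657273*r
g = 0.304370467998377 - 0.438227714399879*r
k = 2.26103776227366 - 3.2554058783991*r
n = 1.49457940856701*r - 0.677541073701901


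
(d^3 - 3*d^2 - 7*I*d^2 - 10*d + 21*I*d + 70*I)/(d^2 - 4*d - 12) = (d^2 - d*(5 + 7*I) + 35*I)/(d - 6)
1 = 1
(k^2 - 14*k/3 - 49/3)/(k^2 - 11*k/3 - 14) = (k - 7)/(k - 6)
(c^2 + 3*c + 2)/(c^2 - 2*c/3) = 3*(c^2 + 3*c + 2)/(c*(3*c - 2))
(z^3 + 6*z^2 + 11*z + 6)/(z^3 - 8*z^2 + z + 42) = (z^2 + 4*z + 3)/(z^2 - 10*z + 21)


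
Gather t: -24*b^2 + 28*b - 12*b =-24*b^2 + 16*b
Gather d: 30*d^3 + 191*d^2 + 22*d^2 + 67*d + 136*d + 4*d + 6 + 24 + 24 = 30*d^3 + 213*d^2 + 207*d + 54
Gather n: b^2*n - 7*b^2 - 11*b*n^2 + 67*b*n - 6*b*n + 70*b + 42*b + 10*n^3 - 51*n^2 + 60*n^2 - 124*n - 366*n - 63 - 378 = -7*b^2 + 112*b + 10*n^3 + n^2*(9 - 11*b) + n*(b^2 + 61*b - 490) - 441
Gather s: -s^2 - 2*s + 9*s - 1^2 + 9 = -s^2 + 7*s + 8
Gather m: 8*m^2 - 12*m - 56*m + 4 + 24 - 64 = 8*m^2 - 68*m - 36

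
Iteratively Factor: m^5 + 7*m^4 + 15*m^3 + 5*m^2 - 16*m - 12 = (m + 2)*(m^4 + 5*m^3 + 5*m^2 - 5*m - 6) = (m - 1)*(m + 2)*(m^3 + 6*m^2 + 11*m + 6) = (m - 1)*(m + 2)^2*(m^2 + 4*m + 3) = (m - 1)*(m + 2)^2*(m + 3)*(m + 1)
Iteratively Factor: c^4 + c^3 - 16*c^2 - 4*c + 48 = (c + 4)*(c^3 - 3*c^2 - 4*c + 12) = (c + 2)*(c + 4)*(c^2 - 5*c + 6) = (c - 2)*(c + 2)*(c + 4)*(c - 3)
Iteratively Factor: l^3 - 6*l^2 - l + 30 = (l - 5)*(l^2 - l - 6) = (l - 5)*(l - 3)*(l + 2)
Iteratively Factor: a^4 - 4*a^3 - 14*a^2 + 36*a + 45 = (a + 1)*(a^3 - 5*a^2 - 9*a + 45) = (a - 3)*(a + 1)*(a^2 - 2*a - 15) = (a - 5)*(a - 3)*(a + 1)*(a + 3)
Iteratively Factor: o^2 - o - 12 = (o - 4)*(o + 3)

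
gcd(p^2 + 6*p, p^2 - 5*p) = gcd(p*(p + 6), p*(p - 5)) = p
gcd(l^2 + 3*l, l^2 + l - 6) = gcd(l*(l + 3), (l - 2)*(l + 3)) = l + 3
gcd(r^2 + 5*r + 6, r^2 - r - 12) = r + 3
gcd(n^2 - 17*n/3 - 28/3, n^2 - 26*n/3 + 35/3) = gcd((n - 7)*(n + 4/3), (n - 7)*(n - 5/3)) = n - 7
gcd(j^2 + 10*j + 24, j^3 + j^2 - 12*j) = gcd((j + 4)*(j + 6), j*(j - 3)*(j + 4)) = j + 4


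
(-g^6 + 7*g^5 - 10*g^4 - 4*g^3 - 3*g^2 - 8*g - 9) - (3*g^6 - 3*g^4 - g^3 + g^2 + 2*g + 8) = -4*g^6 + 7*g^5 - 7*g^4 - 3*g^3 - 4*g^2 - 10*g - 17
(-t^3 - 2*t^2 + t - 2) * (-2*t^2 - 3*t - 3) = 2*t^5 + 7*t^4 + 7*t^3 + 7*t^2 + 3*t + 6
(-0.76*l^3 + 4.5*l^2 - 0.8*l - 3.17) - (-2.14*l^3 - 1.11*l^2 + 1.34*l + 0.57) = 1.38*l^3 + 5.61*l^2 - 2.14*l - 3.74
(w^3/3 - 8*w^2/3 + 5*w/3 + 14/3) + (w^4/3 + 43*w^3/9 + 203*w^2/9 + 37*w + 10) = w^4/3 + 46*w^3/9 + 179*w^2/9 + 116*w/3 + 44/3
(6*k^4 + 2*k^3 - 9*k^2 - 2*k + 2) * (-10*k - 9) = -60*k^5 - 74*k^4 + 72*k^3 + 101*k^2 - 2*k - 18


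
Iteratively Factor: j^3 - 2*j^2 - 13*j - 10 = (j - 5)*(j^2 + 3*j + 2) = (j - 5)*(j + 1)*(j + 2)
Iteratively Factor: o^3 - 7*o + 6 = (o - 1)*(o^2 + o - 6) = (o - 2)*(o - 1)*(o + 3)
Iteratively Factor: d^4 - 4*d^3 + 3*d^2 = (d - 3)*(d^3 - d^2) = (d - 3)*(d - 1)*(d^2) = d*(d - 3)*(d - 1)*(d)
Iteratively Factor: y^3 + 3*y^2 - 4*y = (y)*(y^2 + 3*y - 4) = y*(y - 1)*(y + 4)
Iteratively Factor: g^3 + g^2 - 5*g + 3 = (g + 3)*(g^2 - 2*g + 1) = (g - 1)*(g + 3)*(g - 1)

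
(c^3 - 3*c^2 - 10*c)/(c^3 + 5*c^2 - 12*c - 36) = c*(c - 5)/(c^2 + 3*c - 18)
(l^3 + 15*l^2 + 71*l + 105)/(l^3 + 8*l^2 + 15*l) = (l + 7)/l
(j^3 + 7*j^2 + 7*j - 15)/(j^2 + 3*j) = j + 4 - 5/j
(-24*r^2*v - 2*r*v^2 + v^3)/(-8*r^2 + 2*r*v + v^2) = v*(6*r - v)/(2*r - v)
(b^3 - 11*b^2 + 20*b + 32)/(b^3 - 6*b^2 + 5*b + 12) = (b - 8)/(b - 3)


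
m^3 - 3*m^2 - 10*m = m*(m - 5)*(m + 2)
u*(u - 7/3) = u^2 - 7*u/3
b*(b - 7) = b^2 - 7*b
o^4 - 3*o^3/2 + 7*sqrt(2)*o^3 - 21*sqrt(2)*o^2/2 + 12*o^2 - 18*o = o*(o - 3/2)*(o + sqrt(2))*(o + 6*sqrt(2))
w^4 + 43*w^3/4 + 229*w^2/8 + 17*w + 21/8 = (w + 1/4)*(w + 1/2)*(w + 3)*(w + 7)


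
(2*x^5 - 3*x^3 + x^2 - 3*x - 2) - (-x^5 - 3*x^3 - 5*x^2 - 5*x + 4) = 3*x^5 + 6*x^2 + 2*x - 6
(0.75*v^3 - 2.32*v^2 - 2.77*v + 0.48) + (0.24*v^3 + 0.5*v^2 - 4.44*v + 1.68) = 0.99*v^3 - 1.82*v^2 - 7.21*v + 2.16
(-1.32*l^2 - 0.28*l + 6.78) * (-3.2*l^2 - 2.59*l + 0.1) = 4.224*l^4 + 4.3148*l^3 - 21.1028*l^2 - 17.5882*l + 0.678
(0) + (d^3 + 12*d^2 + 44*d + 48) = d^3 + 12*d^2 + 44*d + 48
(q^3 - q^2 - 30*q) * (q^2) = q^5 - q^4 - 30*q^3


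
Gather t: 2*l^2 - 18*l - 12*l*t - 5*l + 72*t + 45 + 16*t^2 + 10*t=2*l^2 - 23*l + 16*t^2 + t*(82 - 12*l) + 45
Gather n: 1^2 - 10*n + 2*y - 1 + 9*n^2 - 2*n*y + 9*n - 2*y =9*n^2 + n*(-2*y - 1)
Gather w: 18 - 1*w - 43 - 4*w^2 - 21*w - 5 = -4*w^2 - 22*w - 30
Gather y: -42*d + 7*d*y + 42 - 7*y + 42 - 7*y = -42*d + y*(7*d - 14) + 84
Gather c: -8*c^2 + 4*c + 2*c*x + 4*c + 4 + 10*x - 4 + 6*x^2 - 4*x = -8*c^2 + c*(2*x + 8) + 6*x^2 + 6*x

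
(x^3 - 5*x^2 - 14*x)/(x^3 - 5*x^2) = (x^2 - 5*x - 14)/(x*(x - 5))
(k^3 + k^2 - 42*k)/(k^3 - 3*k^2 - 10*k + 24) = k*(k^2 + k - 42)/(k^3 - 3*k^2 - 10*k + 24)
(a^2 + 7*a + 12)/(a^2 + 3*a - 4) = (a + 3)/(a - 1)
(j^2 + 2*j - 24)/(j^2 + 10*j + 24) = (j - 4)/(j + 4)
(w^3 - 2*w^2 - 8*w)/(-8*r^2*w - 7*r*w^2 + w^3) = (-w^2 + 2*w + 8)/(8*r^2 + 7*r*w - w^2)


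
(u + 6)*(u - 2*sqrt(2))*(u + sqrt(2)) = u^3 - sqrt(2)*u^2 + 6*u^2 - 6*sqrt(2)*u - 4*u - 24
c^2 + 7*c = c*(c + 7)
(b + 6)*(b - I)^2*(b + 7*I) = b^4 + 6*b^3 + 5*I*b^3 + 13*b^2 + 30*I*b^2 + 78*b - 7*I*b - 42*I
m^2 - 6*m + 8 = (m - 4)*(m - 2)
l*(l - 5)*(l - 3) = l^3 - 8*l^2 + 15*l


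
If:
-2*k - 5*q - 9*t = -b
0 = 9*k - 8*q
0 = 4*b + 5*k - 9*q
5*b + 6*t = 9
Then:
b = 1107/209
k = 864/209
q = 972/209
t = -609/209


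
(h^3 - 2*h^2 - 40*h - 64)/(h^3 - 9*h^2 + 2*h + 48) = (h + 4)/(h - 3)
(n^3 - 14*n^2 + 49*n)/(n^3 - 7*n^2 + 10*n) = (n^2 - 14*n + 49)/(n^2 - 7*n + 10)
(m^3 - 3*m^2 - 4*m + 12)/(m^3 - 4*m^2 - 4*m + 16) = (m - 3)/(m - 4)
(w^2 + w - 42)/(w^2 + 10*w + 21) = (w - 6)/(w + 3)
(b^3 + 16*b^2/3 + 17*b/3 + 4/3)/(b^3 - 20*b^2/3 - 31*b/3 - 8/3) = (b + 4)/(b - 8)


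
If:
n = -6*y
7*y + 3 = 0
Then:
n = 18/7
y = -3/7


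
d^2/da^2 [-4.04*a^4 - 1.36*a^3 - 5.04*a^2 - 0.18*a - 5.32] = -48.48*a^2 - 8.16*a - 10.08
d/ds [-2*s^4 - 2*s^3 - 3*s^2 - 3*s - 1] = -8*s^3 - 6*s^2 - 6*s - 3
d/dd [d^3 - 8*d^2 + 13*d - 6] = 3*d^2 - 16*d + 13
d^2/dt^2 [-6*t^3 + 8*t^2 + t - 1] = 16 - 36*t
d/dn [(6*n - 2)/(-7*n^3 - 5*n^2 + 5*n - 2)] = 2*(42*n^3 - 6*n^2 - 10*n - 1)/(49*n^6 + 70*n^5 - 45*n^4 - 22*n^3 + 45*n^2 - 20*n + 4)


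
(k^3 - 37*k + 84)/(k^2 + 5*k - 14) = (k^2 - 7*k + 12)/(k - 2)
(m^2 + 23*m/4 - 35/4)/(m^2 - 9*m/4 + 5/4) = (m + 7)/(m - 1)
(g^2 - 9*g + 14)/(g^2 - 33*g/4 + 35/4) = 4*(g - 2)/(4*g - 5)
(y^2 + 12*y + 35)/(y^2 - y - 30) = (y + 7)/(y - 6)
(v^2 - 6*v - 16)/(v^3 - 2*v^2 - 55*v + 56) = (v + 2)/(v^2 + 6*v - 7)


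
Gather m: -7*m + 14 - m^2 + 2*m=-m^2 - 5*m + 14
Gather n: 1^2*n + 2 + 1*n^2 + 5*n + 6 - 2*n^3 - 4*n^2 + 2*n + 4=-2*n^3 - 3*n^2 + 8*n + 12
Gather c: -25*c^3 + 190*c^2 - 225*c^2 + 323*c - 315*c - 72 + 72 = -25*c^3 - 35*c^2 + 8*c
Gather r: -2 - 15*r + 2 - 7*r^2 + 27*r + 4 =-7*r^2 + 12*r + 4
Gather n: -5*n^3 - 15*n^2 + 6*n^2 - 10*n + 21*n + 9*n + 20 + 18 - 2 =-5*n^3 - 9*n^2 + 20*n + 36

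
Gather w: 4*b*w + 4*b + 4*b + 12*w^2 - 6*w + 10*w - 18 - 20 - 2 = 8*b + 12*w^2 + w*(4*b + 4) - 40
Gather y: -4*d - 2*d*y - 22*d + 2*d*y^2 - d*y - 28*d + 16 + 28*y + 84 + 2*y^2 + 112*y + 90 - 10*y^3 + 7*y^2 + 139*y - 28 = -54*d - 10*y^3 + y^2*(2*d + 9) + y*(279 - 3*d) + 162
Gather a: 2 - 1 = 1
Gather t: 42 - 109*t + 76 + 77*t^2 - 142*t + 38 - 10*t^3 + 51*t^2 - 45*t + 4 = -10*t^3 + 128*t^2 - 296*t + 160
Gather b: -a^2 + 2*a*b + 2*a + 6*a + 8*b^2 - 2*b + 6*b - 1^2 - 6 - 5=-a^2 + 8*a + 8*b^2 + b*(2*a + 4) - 12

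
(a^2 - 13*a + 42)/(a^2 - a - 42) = (a - 6)/(a + 6)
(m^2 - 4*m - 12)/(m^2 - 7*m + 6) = (m + 2)/(m - 1)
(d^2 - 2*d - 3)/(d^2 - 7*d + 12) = (d + 1)/(d - 4)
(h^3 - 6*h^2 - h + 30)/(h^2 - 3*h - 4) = (-h^3 + 6*h^2 + h - 30)/(-h^2 + 3*h + 4)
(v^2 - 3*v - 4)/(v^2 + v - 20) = (v + 1)/(v + 5)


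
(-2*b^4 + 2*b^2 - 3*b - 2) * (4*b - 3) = -8*b^5 + 6*b^4 + 8*b^3 - 18*b^2 + b + 6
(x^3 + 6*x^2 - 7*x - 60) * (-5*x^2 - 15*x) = -5*x^5 - 45*x^4 - 55*x^3 + 405*x^2 + 900*x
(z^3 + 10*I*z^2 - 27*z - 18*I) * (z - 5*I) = z^4 + 5*I*z^3 + 23*z^2 + 117*I*z - 90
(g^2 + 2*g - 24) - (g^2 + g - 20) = g - 4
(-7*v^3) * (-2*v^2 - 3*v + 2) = 14*v^5 + 21*v^4 - 14*v^3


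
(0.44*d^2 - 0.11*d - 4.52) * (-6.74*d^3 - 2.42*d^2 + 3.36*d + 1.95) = -2.9656*d^5 - 0.3234*d^4 + 32.2094*d^3 + 11.4268*d^2 - 15.4017*d - 8.814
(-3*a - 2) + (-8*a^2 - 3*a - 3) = -8*a^2 - 6*a - 5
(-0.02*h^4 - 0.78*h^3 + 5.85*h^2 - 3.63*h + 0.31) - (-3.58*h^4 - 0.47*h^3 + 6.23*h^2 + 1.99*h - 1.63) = 3.56*h^4 - 0.31*h^3 - 0.380000000000001*h^2 - 5.62*h + 1.94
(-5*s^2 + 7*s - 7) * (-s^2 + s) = 5*s^4 - 12*s^3 + 14*s^2 - 7*s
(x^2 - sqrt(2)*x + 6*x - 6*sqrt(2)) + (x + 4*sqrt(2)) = x^2 - sqrt(2)*x + 7*x - 2*sqrt(2)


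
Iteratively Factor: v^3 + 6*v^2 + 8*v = (v + 4)*(v^2 + 2*v) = v*(v + 4)*(v + 2)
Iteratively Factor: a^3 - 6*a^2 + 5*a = (a - 5)*(a^2 - a) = a*(a - 5)*(a - 1)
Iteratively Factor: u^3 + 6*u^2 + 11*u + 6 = (u + 1)*(u^2 + 5*u + 6) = (u + 1)*(u + 2)*(u + 3)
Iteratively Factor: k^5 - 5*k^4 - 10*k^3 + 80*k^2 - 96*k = (k - 2)*(k^4 - 3*k^3 - 16*k^2 + 48*k) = (k - 3)*(k - 2)*(k^3 - 16*k) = k*(k - 3)*(k - 2)*(k^2 - 16) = k*(k - 3)*(k - 2)*(k + 4)*(k - 4)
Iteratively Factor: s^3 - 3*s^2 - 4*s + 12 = (s - 2)*(s^2 - s - 6) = (s - 3)*(s - 2)*(s + 2)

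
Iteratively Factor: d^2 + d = (d)*(d + 1)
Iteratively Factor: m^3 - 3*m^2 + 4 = (m + 1)*(m^2 - 4*m + 4) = (m - 2)*(m + 1)*(m - 2)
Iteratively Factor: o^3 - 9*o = (o - 3)*(o^2 + 3*o) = o*(o - 3)*(o + 3)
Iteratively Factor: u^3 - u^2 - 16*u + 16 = (u + 4)*(u^2 - 5*u + 4) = (u - 4)*(u + 4)*(u - 1)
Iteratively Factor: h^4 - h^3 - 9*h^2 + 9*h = (h - 3)*(h^3 + 2*h^2 - 3*h) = (h - 3)*(h - 1)*(h^2 + 3*h) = h*(h - 3)*(h - 1)*(h + 3)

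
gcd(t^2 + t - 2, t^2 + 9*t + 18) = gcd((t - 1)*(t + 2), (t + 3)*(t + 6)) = 1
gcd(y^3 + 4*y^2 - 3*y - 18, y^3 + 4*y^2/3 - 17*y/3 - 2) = y^2 + y - 6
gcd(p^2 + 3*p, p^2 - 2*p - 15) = p + 3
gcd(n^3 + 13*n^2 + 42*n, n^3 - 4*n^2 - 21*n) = n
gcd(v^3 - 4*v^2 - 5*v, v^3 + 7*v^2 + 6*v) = v^2 + v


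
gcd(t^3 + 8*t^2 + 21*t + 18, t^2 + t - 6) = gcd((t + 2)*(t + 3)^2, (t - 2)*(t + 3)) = t + 3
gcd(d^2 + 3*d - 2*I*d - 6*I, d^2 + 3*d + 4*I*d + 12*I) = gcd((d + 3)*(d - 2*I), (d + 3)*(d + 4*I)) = d + 3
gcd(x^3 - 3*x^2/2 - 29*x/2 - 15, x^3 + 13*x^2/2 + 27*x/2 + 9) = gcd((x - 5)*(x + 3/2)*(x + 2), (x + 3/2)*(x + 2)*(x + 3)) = x^2 + 7*x/2 + 3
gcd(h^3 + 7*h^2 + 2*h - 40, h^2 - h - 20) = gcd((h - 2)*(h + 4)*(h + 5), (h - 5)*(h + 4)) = h + 4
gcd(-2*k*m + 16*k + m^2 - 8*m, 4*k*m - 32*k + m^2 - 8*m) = m - 8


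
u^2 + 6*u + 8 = (u + 2)*(u + 4)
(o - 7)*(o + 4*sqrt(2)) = o^2 - 7*o + 4*sqrt(2)*o - 28*sqrt(2)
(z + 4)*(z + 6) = z^2 + 10*z + 24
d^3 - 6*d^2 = d^2*(d - 6)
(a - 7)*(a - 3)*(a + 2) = a^3 - 8*a^2 + a + 42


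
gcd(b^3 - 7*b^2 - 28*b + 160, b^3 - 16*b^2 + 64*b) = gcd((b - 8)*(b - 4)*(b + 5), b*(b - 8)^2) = b - 8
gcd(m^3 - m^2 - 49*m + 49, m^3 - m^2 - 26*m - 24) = 1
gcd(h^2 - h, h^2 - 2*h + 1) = h - 1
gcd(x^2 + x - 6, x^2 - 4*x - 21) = x + 3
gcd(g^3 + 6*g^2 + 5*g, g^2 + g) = g^2 + g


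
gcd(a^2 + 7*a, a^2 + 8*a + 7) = a + 7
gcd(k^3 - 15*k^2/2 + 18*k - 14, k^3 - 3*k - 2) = k - 2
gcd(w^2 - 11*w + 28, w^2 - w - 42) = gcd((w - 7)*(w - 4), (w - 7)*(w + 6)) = w - 7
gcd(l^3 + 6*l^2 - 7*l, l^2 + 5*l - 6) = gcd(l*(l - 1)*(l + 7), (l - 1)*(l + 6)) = l - 1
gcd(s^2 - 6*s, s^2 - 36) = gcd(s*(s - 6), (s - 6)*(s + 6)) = s - 6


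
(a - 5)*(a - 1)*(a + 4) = a^3 - 2*a^2 - 19*a + 20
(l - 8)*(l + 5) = l^2 - 3*l - 40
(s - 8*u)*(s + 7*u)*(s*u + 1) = s^3*u - s^2*u^2 + s^2 - 56*s*u^3 - s*u - 56*u^2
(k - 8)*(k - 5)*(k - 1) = k^3 - 14*k^2 + 53*k - 40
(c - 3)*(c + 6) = c^2 + 3*c - 18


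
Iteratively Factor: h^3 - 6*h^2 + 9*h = (h)*(h^2 - 6*h + 9) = h*(h - 3)*(h - 3)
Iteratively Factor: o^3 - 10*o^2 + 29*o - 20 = (o - 4)*(o^2 - 6*o + 5) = (o - 5)*(o - 4)*(o - 1)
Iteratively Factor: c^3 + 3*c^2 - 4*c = (c + 4)*(c^2 - c) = (c - 1)*(c + 4)*(c)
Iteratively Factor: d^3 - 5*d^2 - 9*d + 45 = (d + 3)*(d^2 - 8*d + 15) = (d - 5)*(d + 3)*(d - 3)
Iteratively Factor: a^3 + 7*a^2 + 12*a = (a)*(a^2 + 7*a + 12) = a*(a + 3)*(a + 4)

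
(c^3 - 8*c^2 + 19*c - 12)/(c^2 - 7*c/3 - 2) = 3*(c^2 - 5*c + 4)/(3*c + 2)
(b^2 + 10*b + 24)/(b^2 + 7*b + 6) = (b + 4)/(b + 1)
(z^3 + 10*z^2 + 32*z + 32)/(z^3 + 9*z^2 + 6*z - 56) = (z^2 + 6*z + 8)/(z^2 + 5*z - 14)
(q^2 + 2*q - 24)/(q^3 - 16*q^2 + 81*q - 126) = (q^2 + 2*q - 24)/(q^3 - 16*q^2 + 81*q - 126)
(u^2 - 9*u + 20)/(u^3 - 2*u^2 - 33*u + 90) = (u - 4)/(u^2 + 3*u - 18)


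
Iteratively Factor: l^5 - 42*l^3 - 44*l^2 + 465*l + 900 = (l + 3)*(l^4 - 3*l^3 - 33*l^2 + 55*l + 300) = (l + 3)*(l + 4)*(l^3 - 7*l^2 - 5*l + 75) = (l - 5)*(l + 3)*(l + 4)*(l^2 - 2*l - 15) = (l - 5)*(l + 3)^2*(l + 4)*(l - 5)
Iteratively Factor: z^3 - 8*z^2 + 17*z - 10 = (z - 5)*(z^2 - 3*z + 2) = (z - 5)*(z - 2)*(z - 1)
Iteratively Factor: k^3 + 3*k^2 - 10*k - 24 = (k + 4)*(k^2 - k - 6) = (k + 2)*(k + 4)*(k - 3)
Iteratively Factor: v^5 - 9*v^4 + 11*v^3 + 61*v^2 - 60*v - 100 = (v - 2)*(v^4 - 7*v^3 - 3*v^2 + 55*v + 50) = (v - 5)*(v - 2)*(v^3 - 2*v^2 - 13*v - 10) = (v - 5)*(v - 2)*(v + 2)*(v^2 - 4*v - 5) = (v - 5)^2*(v - 2)*(v + 2)*(v + 1)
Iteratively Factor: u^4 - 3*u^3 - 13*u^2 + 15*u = (u)*(u^3 - 3*u^2 - 13*u + 15) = u*(u + 3)*(u^2 - 6*u + 5) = u*(u - 1)*(u + 3)*(u - 5)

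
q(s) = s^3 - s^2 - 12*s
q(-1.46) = 12.28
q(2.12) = -20.41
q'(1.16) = -10.28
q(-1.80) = 12.53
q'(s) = 3*s^2 - 2*s - 12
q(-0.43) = 4.90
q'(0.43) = -12.31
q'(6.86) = 115.46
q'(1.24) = -9.87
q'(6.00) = 84.00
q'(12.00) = 396.00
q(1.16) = -13.70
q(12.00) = 1440.00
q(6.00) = 108.00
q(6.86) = 193.45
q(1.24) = -14.51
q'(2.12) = -2.76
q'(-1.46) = -2.69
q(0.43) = -5.27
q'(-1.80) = 1.32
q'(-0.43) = -10.59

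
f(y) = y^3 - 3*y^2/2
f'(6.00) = 90.00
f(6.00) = 162.00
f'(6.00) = 90.00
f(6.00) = 162.00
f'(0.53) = -0.75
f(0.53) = -0.27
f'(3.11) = 19.69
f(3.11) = 15.57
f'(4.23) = 40.99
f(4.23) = 48.85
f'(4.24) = 41.21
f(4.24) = 49.26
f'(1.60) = 2.88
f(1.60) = 0.26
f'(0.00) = 0.00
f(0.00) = 0.00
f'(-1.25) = 8.44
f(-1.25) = -4.30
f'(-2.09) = 19.37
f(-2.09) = -15.68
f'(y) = 3*y^2 - 3*y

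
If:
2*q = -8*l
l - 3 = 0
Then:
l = 3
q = -12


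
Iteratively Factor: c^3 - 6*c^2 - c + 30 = (c - 3)*(c^2 - 3*c - 10) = (c - 3)*(c + 2)*(c - 5)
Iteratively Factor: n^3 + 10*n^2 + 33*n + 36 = (n + 4)*(n^2 + 6*n + 9) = (n + 3)*(n + 4)*(n + 3)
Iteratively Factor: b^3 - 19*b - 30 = (b - 5)*(b^2 + 5*b + 6) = (b - 5)*(b + 2)*(b + 3)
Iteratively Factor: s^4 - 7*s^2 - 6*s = (s + 2)*(s^3 - 2*s^2 - 3*s) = (s - 3)*(s + 2)*(s^2 + s) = (s - 3)*(s + 1)*(s + 2)*(s)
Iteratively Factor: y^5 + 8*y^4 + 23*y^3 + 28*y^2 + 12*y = (y + 1)*(y^4 + 7*y^3 + 16*y^2 + 12*y) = (y + 1)*(y + 3)*(y^3 + 4*y^2 + 4*y) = y*(y + 1)*(y + 3)*(y^2 + 4*y + 4) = y*(y + 1)*(y + 2)*(y + 3)*(y + 2)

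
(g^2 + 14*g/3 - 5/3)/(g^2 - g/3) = (g + 5)/g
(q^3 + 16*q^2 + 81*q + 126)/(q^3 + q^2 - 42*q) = (q^2 + 9*q + 18)/(q*(q - 6))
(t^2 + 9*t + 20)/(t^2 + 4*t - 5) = (t + 4)/(t - 1)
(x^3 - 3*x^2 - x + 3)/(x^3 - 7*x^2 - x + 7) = (x - 3)/(x - 7)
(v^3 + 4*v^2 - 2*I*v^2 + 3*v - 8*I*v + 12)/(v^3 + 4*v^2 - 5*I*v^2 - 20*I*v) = (v^2 - 2*I*v + 3)/(v*(v - 5*I))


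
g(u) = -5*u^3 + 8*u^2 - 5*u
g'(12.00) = -1973.00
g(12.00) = -7548.00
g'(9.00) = -1076.00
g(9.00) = -3042.00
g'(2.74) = -73.77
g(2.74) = -56.49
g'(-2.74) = -161.45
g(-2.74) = 176.61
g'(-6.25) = -690.94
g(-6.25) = 1564.45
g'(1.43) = -12.79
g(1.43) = -5.41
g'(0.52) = -0.74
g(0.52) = -1.14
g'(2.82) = -79.17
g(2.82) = -62.61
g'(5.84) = -423.14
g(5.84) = -752.24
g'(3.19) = -106.60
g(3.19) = -96.85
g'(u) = -15*u^2 + 16*u - 5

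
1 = 1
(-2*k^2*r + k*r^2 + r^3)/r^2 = -2*k^2/r + k + r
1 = 1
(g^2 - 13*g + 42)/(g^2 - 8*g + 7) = (g - 6)/(g - 1)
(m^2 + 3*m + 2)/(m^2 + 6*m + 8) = (m + 1)/(m + 4)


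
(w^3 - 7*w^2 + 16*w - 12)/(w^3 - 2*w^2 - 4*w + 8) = (w - 3)/(w + 2)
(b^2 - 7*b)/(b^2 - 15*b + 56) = b/(b - 8)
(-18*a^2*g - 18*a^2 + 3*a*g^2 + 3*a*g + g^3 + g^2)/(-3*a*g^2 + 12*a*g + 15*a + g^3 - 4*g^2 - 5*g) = (6*a + g)/(g - 5)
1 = 1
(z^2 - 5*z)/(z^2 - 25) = z/(z + 5)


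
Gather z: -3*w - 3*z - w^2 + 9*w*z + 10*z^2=-w^2 - 3*w + 10*z^2 + z*(9*w - 3)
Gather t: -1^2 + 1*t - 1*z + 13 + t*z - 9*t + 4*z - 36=t*(z - 8) + 3*z - 24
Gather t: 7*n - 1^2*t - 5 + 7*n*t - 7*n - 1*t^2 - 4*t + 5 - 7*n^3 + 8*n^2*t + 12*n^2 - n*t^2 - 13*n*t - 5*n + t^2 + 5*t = -7*n^3 + 12*n^2 - n*t^2 - 5*n + t*(8*n^2 - 6*n)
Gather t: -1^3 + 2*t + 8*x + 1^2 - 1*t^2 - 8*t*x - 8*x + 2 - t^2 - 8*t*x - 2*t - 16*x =-2*t^2 - 16*t*x - 16*x + 2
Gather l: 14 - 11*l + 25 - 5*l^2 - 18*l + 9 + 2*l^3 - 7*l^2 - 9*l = 2*l^3 - 12*l^2 - 38*l + 48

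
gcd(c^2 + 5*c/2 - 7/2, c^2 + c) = 1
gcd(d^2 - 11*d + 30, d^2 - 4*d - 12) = d - 6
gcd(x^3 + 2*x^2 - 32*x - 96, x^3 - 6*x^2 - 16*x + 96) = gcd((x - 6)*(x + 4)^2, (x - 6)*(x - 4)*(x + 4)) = x^2 - 2*x - 24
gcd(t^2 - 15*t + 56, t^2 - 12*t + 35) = t - 7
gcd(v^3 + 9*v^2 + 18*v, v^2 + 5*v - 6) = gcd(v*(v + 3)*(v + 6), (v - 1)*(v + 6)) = v + 6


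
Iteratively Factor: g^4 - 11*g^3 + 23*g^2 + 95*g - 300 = (g - 4)*(g^3 - 7*g^2 - 5*g + 75) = (g - 5)*(g - 4)*(g^2 - 2*g - 15) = (g - 5)*(g - 4)*(g + 3)*(g - 5)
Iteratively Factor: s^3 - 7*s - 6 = (s + 1)*(s^2 - s - 6) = (s + 1)*(s + 2)*(s - 3)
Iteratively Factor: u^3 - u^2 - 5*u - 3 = (u + 1)*(u^2 - 2*u - 3) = (u + 1)^2*(u - 3)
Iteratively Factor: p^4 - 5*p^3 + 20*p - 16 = (p + 2)*(p^3 - 7*p^2 + 14*p - 8) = (p - 2)*(p + 2)*(p^2 - 5*p + 4) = (p - 4)*(p - 2)*(p + 2)*(p - 1)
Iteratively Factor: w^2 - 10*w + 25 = (w - 5)*(w - 5)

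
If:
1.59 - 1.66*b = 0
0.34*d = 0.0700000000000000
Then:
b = 0.96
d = 0.21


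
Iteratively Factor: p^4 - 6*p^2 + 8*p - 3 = (p - 1)*(p^3 + p^2 - 5*p + 3) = (p - 1)^2*(p^2 + 2*p - 3) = (p - 1)^2*(p + 3)*(p - 1)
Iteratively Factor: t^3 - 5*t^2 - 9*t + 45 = (t - 5)*(t^2 - 9) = (t - 5)*(t + 3)*(t - 3)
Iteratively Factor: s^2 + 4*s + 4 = (s + 2)*(s + 2)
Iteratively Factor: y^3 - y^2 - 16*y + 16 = (y - 1)*(y^2 - 16) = (y - 1)*(y + 4)*(y - 4)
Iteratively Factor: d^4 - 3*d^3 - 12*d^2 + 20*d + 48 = (d - 4)*(d^3 + d^2 - 8*d - 12) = (d - 4)*(d + 2)*(d^2 - d - 6) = (d - 4)*(d - 3)*(d + 2)*(d + 2)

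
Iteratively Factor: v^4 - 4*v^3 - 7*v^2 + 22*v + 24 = (v - 3)*(v^3 - v^2 - 10*v - 8) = (v - 3)*(v + 2)*(v^2 - 3*v - 4) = (v - 3)*(v + 1)*(v + 2)*(v - 4)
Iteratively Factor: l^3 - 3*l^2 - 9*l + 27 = (l - 3)*(l^2 - 9) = (l - 3)*(l + 3)*(l - 3)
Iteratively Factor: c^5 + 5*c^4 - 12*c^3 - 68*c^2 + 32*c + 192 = (c + 4)*(c^4 + c^3 - 16*c^2 - 4*c + 48) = (c - 3)*(c + 4)*(c^3 + 4*c^2 - 4*c - 16) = (c - 3)*(c + 4)^2*(c^2 - 4) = (c - 3)*(c - 2)*(c + 4)^2*(c + 2)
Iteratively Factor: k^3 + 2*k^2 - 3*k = (k)*(k^2 + 2*k - 3) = k*(k + 3)*(k - 1)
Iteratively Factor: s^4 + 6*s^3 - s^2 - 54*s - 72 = (s + 4)*(s^3 + 2*s^2 - 9*s - 18) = (s + 3)*(s + 4)*(s^2 - s - 6) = (s - 3)*(s + 3)*(s + 4)*(s + 2)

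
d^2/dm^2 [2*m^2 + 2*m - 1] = 4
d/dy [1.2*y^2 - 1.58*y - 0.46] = 2.4*y - 1.58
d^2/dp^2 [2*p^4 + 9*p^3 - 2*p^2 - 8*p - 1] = 24*p^2 + 54*p - 4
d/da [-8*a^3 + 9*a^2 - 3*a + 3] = -24*a^2 + 18*a - 3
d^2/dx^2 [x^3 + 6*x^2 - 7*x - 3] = 6*x + 12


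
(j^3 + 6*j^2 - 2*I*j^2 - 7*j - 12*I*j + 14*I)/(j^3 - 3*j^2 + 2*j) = (j^2 + j*(7 - 2*I) - 14*I)/(j*(j - 2))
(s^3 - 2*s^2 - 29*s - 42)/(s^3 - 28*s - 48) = (s^2 - 4*s - 21)/(s^2 - 2*s - 24)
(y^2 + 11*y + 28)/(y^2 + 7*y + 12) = (y + 7)/(y + 3)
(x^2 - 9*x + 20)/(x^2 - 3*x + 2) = (x^2 - 9*x + 20)/(x^2 - 3*x + 2)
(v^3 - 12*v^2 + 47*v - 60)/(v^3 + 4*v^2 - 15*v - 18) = (v^2 - 9*v + 20)/(v^2 + 7*v + 6)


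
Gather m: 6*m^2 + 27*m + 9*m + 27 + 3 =6*m^2 + 36*m + 30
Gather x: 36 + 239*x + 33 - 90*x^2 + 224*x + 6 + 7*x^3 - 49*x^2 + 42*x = 7*x^3 - 139*x^2 + 505*x + 75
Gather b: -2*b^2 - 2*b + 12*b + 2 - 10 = -2*b^2 + 10*b - 8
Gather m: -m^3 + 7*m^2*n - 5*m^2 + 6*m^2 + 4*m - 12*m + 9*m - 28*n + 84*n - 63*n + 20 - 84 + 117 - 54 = -m^3 + m^2*(7*n + 1) + m - 7*n - 1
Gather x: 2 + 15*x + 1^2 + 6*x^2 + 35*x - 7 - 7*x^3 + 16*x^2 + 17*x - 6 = -7*x^3 + 22*x^2 + 67*x - 10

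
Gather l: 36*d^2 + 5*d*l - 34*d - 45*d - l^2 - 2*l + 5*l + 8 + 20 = 36*d^2 - 79*d - l^2 + l*(5*d + 3) + 28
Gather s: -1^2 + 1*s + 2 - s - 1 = 0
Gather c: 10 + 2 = 12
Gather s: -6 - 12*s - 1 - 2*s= -14*s - 7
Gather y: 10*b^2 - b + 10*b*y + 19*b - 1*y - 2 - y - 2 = 10*b^2 + 18*b + y*(10*b - 2) - 4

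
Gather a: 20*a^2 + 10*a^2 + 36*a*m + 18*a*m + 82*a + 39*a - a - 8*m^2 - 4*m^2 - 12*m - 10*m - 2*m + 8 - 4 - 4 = 30*a^2 + a*(54*m + 120) - 12*m^2 - 24*m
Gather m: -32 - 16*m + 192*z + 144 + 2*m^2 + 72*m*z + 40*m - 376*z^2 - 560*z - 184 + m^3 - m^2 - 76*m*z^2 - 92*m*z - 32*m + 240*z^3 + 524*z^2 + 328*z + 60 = m^3 + m^2 + m*(-76*z^2 - 20*z - 8) + 240*z^3 + 148*z^2 - 40*z - 12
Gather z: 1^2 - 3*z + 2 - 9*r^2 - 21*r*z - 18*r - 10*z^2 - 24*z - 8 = -9*r^2 - 18*r - 10*z^2 + z*(-21*r - 27) - 5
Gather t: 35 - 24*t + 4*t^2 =4*t^2 - 24*t + 35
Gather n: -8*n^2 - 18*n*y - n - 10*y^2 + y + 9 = -8*n^2 + n*(-18*y - 1) - 10*y^2 + y + 9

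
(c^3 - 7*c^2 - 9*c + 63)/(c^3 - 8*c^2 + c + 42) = (c + 3)/(c + 2)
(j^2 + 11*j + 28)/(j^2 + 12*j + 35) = (j + 4)/(j + 5)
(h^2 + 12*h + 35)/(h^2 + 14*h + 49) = (h + 5)/(h + 7)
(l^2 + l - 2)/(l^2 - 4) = (l - 1)/(l - 2)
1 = 1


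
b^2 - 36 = (b - 6)*(b + 6)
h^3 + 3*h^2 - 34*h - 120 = (h - 6)*(h + 4)*(h + 5)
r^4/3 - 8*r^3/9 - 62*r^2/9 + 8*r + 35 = (r/3 + 1)*(r - 5)*(r - 3)*(r + 7/3)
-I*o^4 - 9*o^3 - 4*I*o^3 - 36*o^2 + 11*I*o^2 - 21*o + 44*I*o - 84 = (o + 4)*(o - 7*I)*(o - 3*I)*(-I*o + 1)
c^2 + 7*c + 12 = (c + 3)*(c + 4)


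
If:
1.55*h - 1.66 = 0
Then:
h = 1.07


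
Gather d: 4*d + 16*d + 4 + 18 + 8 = 20*d + 30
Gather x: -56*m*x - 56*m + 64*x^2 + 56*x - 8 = -56*m + 64*x^2 + x*(56 - 56*m) - 8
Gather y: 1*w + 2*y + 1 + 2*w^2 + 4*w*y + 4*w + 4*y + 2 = 2*w^2 + 5*w + y*(4*w + 6) + 3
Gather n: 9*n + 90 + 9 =9*n + 99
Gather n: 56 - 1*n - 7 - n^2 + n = 49 - n^2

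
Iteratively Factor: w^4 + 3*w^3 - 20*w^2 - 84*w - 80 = (w + 2)*(w^3 + w^2 - 22*w - 40) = (w + 2)^2*(w^2 - w - 20) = (w + 2)^2*(w + 4)*(w - 5)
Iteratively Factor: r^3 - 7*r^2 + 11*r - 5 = (r - 1)*(r^2 - 6*r + 5) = (r - 1)^2*(r - 5)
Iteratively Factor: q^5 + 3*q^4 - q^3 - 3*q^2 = (q + 3)*(q^4 - q^2) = (q - 1)*(q + 3)*(q^3 + q^2) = (q - 1)*(q + 1)*(q + 3)*(q^2) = q*(q - 1)*(q + 1)*(q + 3)*(q)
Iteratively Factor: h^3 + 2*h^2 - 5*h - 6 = (h + 3)*(h^2 - h - 2) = (h - 2)*(h + 3)*(h + 1)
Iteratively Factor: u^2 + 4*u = (u)*(u + 4)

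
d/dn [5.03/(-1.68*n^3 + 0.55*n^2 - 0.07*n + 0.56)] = (25.3512*n^2 - 5.533*n + 0.3521)/(1.68*n^3 - 0.55*n^2 + 0.07*n - 0.56)^2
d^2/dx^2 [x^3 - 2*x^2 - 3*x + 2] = 6*x - 4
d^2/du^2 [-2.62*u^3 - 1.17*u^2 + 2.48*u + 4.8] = -15.72*u - 2.34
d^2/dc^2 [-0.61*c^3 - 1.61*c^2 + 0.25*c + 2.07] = -3.66*c - 3.22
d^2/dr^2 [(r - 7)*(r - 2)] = 2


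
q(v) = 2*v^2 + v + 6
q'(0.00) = 1.00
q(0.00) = 6.00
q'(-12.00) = -47.00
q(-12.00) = 282.00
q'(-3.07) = -11.28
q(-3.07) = 21.78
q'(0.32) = 2.28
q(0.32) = 6.52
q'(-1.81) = -6.24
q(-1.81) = 10.74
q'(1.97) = 8.88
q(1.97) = 15.73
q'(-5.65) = -21.60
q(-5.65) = 64.20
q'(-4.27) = -16.08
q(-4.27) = 38.20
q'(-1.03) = -3.12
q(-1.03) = 7.09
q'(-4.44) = -16.76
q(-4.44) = 40.99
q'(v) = 4*v + 1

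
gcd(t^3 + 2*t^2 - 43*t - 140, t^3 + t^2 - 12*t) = t + 4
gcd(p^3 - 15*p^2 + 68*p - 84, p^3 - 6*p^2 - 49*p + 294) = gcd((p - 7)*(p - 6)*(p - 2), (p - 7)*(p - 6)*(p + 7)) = p^2 - 13*p + 42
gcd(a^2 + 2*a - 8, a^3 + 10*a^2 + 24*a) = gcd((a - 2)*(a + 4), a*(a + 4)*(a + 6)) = a + 4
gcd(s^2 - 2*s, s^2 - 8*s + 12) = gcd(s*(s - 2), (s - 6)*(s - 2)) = s - 2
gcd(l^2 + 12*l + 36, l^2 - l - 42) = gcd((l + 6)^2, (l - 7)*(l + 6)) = l + 6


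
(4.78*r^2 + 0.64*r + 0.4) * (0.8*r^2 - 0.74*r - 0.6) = 3.824*r^4 - 3.0252*r^3 - 3.0216*r^2 - 0.68*r - 0.24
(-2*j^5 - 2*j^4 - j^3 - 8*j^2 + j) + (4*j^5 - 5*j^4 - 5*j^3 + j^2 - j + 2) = 2*j^5 - 7*j^4 - 6*j^3 - 7*j^2 + 2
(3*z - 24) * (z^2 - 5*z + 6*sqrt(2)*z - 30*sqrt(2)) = 3*z^3 - 39*z^2 + 18*sqrt(2)*z^2 - 234*sqrt(2)*z + 120*z + 720*sqrt(2)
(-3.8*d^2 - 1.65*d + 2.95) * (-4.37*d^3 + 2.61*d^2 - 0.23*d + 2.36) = 16.606*d^5 - 2.7075*d^4 - 16.324*d^3 - 0.888999999999999*d^2 - 4.5725*d + 6.962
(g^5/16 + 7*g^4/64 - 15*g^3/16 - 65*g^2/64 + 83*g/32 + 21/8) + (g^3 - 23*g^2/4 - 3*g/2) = g^5/16 + 7*g^4/64 + g^3/16 - 433*g^2/64 + 35*g/32 + 21/8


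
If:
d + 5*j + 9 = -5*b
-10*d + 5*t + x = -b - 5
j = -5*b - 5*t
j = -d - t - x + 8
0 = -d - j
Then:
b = -77/145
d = 46/29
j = -46/29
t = 123/145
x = 1037/145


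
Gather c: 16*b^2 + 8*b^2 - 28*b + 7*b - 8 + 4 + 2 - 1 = 24*b^2 - 21*b - 3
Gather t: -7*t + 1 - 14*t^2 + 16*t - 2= -14*t^2 + 9*t - 1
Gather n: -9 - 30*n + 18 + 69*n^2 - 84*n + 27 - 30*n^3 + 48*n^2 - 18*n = -30*n^3 + 117*n^2 - 132*n + 36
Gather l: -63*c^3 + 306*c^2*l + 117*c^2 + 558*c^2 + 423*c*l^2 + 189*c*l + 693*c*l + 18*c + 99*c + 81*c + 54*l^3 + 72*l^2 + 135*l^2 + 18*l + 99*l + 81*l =-63*c^3 + 675*c^2 + 198*c + 54*l^3 + l^2*(423*c + 207) + l*(306*c^2 + 882*c + 198)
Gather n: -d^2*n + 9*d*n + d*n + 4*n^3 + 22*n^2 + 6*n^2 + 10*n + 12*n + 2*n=4*n^3 + 28*n^2 + n*(-d^2 + 10*d + 24)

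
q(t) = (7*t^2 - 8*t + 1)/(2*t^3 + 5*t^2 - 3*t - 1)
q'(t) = (14*t - 8)/(2*t^3 + 5*t^2 - 3*t - 1) + (-6*t^2 - 10*t + 3)*(7*t^2 - 8*t + 1)/(2*t^3 + 5*t^2 - 3*t - 1)^2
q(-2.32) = 7.25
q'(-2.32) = -10.72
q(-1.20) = 3.26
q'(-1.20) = -0.64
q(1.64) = 0.41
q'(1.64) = 0.17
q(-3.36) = -10.34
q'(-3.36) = -25.82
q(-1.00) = 3.20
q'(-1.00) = 0.08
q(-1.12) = 3.22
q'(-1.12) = -0.38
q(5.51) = 0.36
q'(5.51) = -0.03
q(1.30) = 0.31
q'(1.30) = 0.51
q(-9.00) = -0.62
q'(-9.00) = -0.11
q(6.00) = 0.35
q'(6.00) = -0.03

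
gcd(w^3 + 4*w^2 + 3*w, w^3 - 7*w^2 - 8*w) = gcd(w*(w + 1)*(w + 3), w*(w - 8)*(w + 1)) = w^2 + w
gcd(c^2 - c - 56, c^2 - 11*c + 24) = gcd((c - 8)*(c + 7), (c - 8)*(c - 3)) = c - 8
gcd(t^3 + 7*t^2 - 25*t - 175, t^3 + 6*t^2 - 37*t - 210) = t^2 + 12*t + 35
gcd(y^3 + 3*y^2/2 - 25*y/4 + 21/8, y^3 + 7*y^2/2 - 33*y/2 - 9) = 1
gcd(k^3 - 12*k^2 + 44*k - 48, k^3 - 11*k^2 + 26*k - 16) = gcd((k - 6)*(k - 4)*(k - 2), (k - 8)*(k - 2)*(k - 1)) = k - 2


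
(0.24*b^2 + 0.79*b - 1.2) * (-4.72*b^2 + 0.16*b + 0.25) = -1.1328*b^4 - 3.6904*b^3 + 5.8504*b^2 + 0.0055*b - 0.3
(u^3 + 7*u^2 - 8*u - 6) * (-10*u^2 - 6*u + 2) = -10*u^5 - 76*u^4 + 40*u^3 + 122*u^2 + 20*u - 12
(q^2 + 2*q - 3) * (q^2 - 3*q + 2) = q^4 - q^3 - 7*q^2 + 13*q - 6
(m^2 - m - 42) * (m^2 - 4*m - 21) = m^4 - 5*m^3 - 59*m^2 + 189*m + 882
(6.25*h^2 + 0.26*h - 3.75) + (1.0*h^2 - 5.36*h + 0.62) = 7.25*h^2 - 5.1*h - 3.13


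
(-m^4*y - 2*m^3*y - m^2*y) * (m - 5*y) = -m^5*y + 5*m^4*y^2 - 2*m^4*y + 10*m^3*y^2 - m^3*y + 5*m^2*y^2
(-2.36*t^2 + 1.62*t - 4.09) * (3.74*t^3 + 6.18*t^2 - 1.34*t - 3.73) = -8.8264*t^5 - 8.526*t^4 - 2.1226*t^3 - 18.6442*t^2 - 0.562*t + 15.2557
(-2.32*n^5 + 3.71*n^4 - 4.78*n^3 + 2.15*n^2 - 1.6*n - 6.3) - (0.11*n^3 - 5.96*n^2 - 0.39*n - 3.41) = -2.32*n^5 + 3.71*n^4 - 4.89*n^3 + 8.11*n^2 - 1.21*n - 2.89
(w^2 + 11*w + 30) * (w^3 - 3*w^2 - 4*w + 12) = w^5 + 8*w^4 - 7*w^3 - 122*w^2 + 12*w + 360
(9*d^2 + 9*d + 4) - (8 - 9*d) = 9*d^2 + 18*d - 4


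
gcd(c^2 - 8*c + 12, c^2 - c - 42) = 1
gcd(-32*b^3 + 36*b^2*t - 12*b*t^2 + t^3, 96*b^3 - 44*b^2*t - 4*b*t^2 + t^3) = 16*b^2 - 10*b*t + t^2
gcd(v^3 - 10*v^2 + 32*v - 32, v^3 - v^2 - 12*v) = v - 4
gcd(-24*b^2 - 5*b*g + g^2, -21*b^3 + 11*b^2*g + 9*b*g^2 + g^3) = 3*b + g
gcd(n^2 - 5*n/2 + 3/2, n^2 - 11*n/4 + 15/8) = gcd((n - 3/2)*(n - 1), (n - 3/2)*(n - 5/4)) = n - 3/2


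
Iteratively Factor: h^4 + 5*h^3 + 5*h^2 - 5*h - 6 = (h + 2)*(h^3 + 3*h^2 - h - 3) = (h + 1)*(h + 2)*(h^2 + 2*h - 3) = (h - 1)*(h + 1)*(h + 2)*(h + 3)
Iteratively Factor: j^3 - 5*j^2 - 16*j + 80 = (j + 4)*(j^2 - 9*j + 20) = (j - 4)*(j + 4)*(j - 5)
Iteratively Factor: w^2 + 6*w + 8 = (w + 4)*(w + 2)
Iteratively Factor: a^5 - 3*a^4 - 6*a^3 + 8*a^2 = (a - 1)*(a^4 - 2*a^3 - 8*a^2) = a*(a - 1)*(a^3 - 2*a^2 - 8*a) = a^2*(a - 1)*(a^2 - 2*a - 8) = a^2*(a - 1)*(a + 2)*(a - 4)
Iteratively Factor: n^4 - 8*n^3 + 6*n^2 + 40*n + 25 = (n - 5)*(n^3 - 3*n^2 - 9*n - 5) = (n - 5)^2*(n^2 + 2*n + 1) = (n - 5)^2*(n + 1)*(n + 1)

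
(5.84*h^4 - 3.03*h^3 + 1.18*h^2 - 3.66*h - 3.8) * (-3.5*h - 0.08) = -20.44*h^5 + 10.1378*h^4 - 3.8876*h^3 + 12.7156*h^2 + 13.5928*h + 0.304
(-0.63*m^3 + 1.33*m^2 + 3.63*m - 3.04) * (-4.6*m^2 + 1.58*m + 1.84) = 2.898*m^5 - 7.1134*m^4 - 15.7558*m^3 + 22.1666*m^2 + 1.876*m - 5.5936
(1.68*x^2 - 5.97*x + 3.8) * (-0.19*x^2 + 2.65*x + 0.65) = -0.3192*x^4 + 5.5863*x^3 - 15.4505*x^2 + 6.1895*x + 2.47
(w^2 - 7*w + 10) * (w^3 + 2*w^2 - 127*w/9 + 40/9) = w^5 - 5*w^4 - 163*w^3/9 + 1109*w^2/9 - 1550*w/9 + 400/9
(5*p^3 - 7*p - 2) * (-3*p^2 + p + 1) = -15*p^5 + 5*p^4 + 26*p^3 - p^2 - 9*p - 2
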